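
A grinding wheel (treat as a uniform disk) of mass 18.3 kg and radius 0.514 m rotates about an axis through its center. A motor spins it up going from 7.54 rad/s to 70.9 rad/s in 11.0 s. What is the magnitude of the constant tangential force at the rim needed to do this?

F ≈ 27.1 N

I = ½MR² = (1/2)(18.3)(0.514)² = 2.417 kg·m².
α = Δω/Δt = (70.9 − 7.54)/11.0 = 5.760 rad/s².
The required torque is τ = Iα = (2.417)(5.760) = 13.92 N·m.
A tangential force at the rim gives τ = FR, so F = τ/R = 13.92/0.514 = 27.09 N.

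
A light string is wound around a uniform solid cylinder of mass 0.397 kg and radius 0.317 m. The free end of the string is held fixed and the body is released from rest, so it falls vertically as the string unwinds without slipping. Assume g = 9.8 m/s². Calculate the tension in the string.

Translation: Mg − T = Ma. Rotation about the center: TR = Iα with I = ½MR².
With a = αR: T = (I/R²)a = (1/2)M a, so Mg = (1 + 0.5000)Ma.
a = g/(1 + 0.5000) = 9.8/1.500 = 6.533 m/s².
T = 0.5000·M·a = (0.5000)(0.397)(6.533) = 1.297 N.

T ≈ 1.30 N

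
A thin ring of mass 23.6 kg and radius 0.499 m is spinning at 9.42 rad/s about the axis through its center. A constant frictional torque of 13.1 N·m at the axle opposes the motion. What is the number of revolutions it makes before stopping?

≈ 3.17 revolutions

I = MR² = (23.6)(0.499)² = 5.876 kg·m².
The net torque has magnitude 13.1 N·m, opposing ω.
|α| = τ/I = 13.10/5.876 = 2.229 rad/s² (deceleration).
ω² = ω₀² − 2|α|θ with ω = 0 ⇒ θ = ω₀²/(2|α|) = 19.90 rad = 3.168 rev.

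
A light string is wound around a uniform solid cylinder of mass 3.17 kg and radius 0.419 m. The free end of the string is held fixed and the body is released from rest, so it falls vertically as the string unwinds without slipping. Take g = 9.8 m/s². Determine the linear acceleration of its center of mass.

a ≈ 6.53 m/s²

Translation: Mg − T = Ma. Rotation about the center: TR = Iα with I = ½MR².
With a = αR: T = (I/R²)a = (1/2)M a, so Mg = (1 + 0.5000)Ma.
a = g/(1 + 0.5000) = 9.8/1.500 = 6.533 m/s².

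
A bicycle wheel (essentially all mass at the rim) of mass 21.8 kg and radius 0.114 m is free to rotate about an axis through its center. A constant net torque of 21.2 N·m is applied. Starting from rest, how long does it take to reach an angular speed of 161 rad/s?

t ≈ 2.15 s

I = MR² = (21.8)(0.114)² = 0.2833 kg·m².
α = τ/I = 21.2/0.2833 = 74.83 rad/s².
ω = αt ⇒ t = ω/α = 161/74.83 = 2.152 s.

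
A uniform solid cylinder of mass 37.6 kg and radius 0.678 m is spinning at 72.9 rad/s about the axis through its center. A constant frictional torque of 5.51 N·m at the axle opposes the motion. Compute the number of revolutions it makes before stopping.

I = ½MR² = (1/2)(37.6)(0.678)² = 8.642 kg·m².
The net torque has magnitude 5.51 N·m, opposing ω.
|α| = τ/I = 5.510/8.642 = 0.6376 rad/s² (deceleration).
ω² = ω₀² − 2|α|θ with ω = 0 ⇒ θ = ω₀²/(2|α|) = 4168 rad = 663.3 rev.

≈ 663 revolutions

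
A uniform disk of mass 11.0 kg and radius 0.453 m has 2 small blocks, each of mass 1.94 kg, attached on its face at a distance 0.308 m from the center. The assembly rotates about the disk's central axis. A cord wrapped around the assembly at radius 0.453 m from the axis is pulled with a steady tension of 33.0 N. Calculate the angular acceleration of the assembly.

I_disk = ½MR² = ½(11.0)(0.453)² = 1.129 kg·m².
I_blocks = 2·m·r² = 2(1.94)(0.308)² = 0.3681 kg·m².
Total I = 1.497 kg·m².
τ = F r = (33.0)(0.453) = 14.95 N·m.
α = τ/I = 14.95/1.497 = 9.988 rad/s².

α ≈ 9.99 rad/s²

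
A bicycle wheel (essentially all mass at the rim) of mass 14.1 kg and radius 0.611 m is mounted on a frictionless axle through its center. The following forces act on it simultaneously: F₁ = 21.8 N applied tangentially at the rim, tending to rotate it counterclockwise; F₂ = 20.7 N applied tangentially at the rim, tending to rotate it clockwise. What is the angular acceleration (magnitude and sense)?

I = MR² = (14.1)(0.611)² = 5.264 kg·m².
Taking counterclockwise as positive: τ₁ = +(21.8)(0.611) = +13.32 N·m; τ₂ = −(20.7)(0.611) = −12.65 N·m.
Net torque τ = 0.6721 N·m.
α = τ/I = 0.6721/5.264 = 0.1277 rad/s².

α ≈ 0.128 rad/s², counterclockwise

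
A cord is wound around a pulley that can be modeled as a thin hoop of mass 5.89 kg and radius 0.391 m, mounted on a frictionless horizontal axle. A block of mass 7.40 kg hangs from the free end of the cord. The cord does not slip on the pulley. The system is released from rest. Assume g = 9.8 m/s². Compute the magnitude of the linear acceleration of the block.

I = MR² = (5.89)(0.391)² = 0.9005 kg·m².
Block: mg − T = ma. Pulley: TR = Iα. No-slip: a = αR, so T = (I/R²)a = 5.890·a.
Then mg = (m + 5.890)a, so a = (7.40)(9.8)/(7.40 + 5.890) = 5.457 m/s².

a ≈ 5.46 m/s²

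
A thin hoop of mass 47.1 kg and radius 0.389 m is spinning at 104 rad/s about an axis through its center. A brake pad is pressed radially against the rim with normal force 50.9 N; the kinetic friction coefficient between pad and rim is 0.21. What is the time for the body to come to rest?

I = MR² = (47.1)(0.389)² = 7.127 kg·m².
Friction force f = μN = (0.21)(50.9) = 10.69 N at the rim; torque magnitude τ = fR = 4.158 N·m, opposing ω.
|α| = τ/I = 4.158/7.127 = 0.5834 rad/s² (deceleration).
0 = ω₀ − |α|t ⇒ t = ω₀/|α| = 104/0.5834 = 178.3 s.

t ≈ 178 s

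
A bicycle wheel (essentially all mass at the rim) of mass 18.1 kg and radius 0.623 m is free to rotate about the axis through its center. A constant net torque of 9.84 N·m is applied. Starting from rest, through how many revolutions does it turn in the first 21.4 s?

≈ 51.0 revolutions

I = MR² = (18.1)(0.623)² = 7.025 kg·m².
α = τ/I = 9.84/7.025 = 1.401 rad/s².
θ = ½αt² = ½(1.401)(21.4)² = 320.7 rad.
Revolutions = θ/(2π) = 51.05.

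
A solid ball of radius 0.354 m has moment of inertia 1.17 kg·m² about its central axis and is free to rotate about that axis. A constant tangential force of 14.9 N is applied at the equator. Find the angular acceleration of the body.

τ = F R = (14.9)(0.354) = 5.275 N·m.
Newton's second law for rotation, τ = Iα, gives α = τ/I = 5.275/1.170 = 4.508 rad/s².

α ≈ 4.51 rad/s²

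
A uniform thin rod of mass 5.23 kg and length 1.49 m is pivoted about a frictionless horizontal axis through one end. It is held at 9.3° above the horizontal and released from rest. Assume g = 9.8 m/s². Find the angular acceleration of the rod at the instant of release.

α ≈ 9.74 rad/s²

About the pivot, I = (1/3)ML² = (1/3)(5.23)(1.49)² = 3.870 kg·m².
The weight acts at the center, a distance L/2 = 0.7450 m from the pivot; τ = Mg(L/2) cos 9.3° = 37.68 N·m.
α = τ/I = 37.68/3.870 = 9.736 rad/s².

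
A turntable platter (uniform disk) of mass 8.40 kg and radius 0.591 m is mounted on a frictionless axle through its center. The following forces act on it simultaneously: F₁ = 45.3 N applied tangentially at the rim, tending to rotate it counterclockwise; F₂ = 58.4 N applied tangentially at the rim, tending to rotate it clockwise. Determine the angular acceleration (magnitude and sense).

α ≈ 5.28 rad/s², clockwise

I = ½MR² = (1/2)(8.40)(0.591)² = 1.467 kg·m².
Taking counterclockwise as positive: τ₁ = +(45.3)(0.591) = +26.77 N·m; τ₂ = −(58.4)(0.591) = −34.51 N·m.
Net torque τ = -7.742 N·m.
α = τ/I = -7.742/1.467 = -5.278 rad/s².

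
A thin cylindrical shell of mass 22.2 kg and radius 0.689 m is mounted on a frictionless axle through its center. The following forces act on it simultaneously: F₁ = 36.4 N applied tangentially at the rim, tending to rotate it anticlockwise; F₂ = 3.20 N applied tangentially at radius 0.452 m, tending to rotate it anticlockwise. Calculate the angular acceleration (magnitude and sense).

I = MR² = (22.2)(0.689)² = 10.54 kg·m².
Taking anticlockwise as positive: τ₁ = +(36.4)(0.689) = +25.08 N·m; τ₂ = +(3.20)(0.452) = +1.446 N·m.
Net torque τ = 26.53 N·m.
α = τ/I = 26.53/10.54 = 2.517 rad/s².

α ≈ 2.52 rad/s², anticlockwise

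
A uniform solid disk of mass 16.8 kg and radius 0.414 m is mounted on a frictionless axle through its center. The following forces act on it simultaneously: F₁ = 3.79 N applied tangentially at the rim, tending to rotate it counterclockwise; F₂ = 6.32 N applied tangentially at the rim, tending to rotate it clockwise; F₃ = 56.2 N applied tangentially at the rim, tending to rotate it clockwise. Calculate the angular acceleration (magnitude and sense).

α ≈ 16.9 rad/s², clockwise

I = ½MR² = (1/2)(16.8)(0.414)² = 1.440 kg·m².
Taking counterclockwise as positive: τ₁ = +(3.79)(0.414) = +1.569 N·m; τ₂ = −(6.32)(0.414) = −2.616 N·m; τ₃ = −(56.2)(0.414) = −23.27 N·m.
Net torque τ = -24.31 N·m.
α = τ/I = -24.31/1.440 = -16.89 rad/s².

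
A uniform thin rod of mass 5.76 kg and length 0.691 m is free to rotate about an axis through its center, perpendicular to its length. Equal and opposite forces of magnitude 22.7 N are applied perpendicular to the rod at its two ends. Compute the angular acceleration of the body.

α ≈ 68.4 rad/s²

I = (1/12)ML² = (1/12)(5.76)(0.691)² = 0.2292 kg·m².
The couple gives τ = F·(L/2) + F·(L/2) = F L = (22.7)(0.691) = 15.69 N·m.
From τ = Iα: α = 15.69/0.2292 = 68.44 rad/s².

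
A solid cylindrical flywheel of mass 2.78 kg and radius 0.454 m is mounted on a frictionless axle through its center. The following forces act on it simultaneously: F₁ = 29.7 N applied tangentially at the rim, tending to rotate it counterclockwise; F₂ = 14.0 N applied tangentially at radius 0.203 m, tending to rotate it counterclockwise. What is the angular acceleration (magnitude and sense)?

α ≈ 57.0 rad/s², counterclockwise

I = ½MR² = (1/2)(2.78)(0.454)² = 0.2865 kg·m².
Taking counterclockwise as positive: τ₁ = +(29.7)(0.454) = +13.48 N·m; τ₂ = +(14.0)(0.203) = +2.842 N·m.
Net torque τ = 16.33 N·m.
α = τ/I = 16.33/0.2865 = 56.98 rad/s².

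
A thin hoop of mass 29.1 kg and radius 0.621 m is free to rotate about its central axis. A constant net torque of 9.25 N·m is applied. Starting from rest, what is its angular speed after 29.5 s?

I = MR² = (29.1)(0.621)² = 11.22 kg·m².
α = τ/I = 9.25/11.22 = 0.8243 rad/s².
ω = ω₀ + αt = 0 + (0.8243)(29.5) = 24.32 rad/s.

ω ≈ 24.3 rad/s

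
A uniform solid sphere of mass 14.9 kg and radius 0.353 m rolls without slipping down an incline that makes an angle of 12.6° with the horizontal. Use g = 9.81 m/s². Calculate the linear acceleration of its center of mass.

Translation along the incline: Mg sinθ − f = Ma.
Rotation about the center: fR = Iα with I = (2/5)MR². No-slip gives a = αR, so f = (I/R²)a = (2/5)M a.
Substituting: Mg sinθ = (1 + 0.4000)Ma, so a = g sinθ/(1 + 0.4000) = (9.81) sin 12.6° / 1.400 = 1.529 m/s².

a ≈ 1.53 m/s²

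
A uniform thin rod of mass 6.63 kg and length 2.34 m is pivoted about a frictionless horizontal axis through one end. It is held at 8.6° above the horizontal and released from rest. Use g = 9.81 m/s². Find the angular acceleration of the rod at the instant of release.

About the pivot, I = (1/3)ML² = (1/3)(6.63)(2.34)² = 12.10 kg·m².
The weight acts at the center, a distance L/2 = 1.170 m from the pivot; τ = Mg(L/2) cos 8.6° = 75.24 N·m.
α = τ/I = 75.24/12.10 = 6.218 rad/s².

α ≈ 6.22 rad/s²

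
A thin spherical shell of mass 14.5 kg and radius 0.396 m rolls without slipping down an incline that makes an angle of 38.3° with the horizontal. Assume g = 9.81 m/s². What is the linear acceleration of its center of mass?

Translation along the incline: Mg sinθ − f = Ma.
Rotation about the center: fR = Iα with I = (2/3)MR². No-slip gives a = αR, so f = (I/R²)a = (2/3)M a.
Substituting: Mg sinθ = (1 + 0.6667)Ma, so a = g sinθ/(1 + 0.6667) = (9.81) sin 38.3° / 1.667 = 3.648 m/s².

a ≈ 3.65 m/s²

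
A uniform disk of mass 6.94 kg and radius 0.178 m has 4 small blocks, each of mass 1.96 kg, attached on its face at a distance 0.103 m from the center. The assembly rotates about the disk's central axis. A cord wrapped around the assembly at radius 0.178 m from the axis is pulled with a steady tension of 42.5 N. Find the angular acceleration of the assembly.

I_disk = ½MR² = ½(6.94)(0.178)² = 0.1099 kg·m².
I_blocks = 4·m·r² = 4(1.96)(0.103)² = 0.08317 kg·m².
Total I = 0.1931 kg·m².
τ = F r = (42.5)(0.178) = 7.565 N·m.
α = τ/I = 7.565/0.1931 = 39.17 rad/s².

α ≈ 39.2 rad/s²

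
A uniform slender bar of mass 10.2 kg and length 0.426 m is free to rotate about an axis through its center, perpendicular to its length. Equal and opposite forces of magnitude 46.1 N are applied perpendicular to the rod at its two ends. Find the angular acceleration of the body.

I = (1/12)ML² = (1/12)(10.2)(0.426)² = 0.1543 kg·m².
The couple gives τ = F·(L/2) + F·(L/2) = F L = (46.1)(0.426) = 19.64 N·m.
Newton's second law for rotation, τ = Iα, gives α = τ/I = 19.64/0.1543 = 127.3 rad/s².

α ≈ 127 rad/s²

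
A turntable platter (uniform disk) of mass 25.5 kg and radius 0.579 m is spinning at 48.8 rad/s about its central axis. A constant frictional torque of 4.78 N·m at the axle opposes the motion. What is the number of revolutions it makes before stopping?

I = ½MR² = (1/2)(25.5)(0.579)² = 4.274 kg·m².
The net torque has magnitude 4.78 N·m, opposing ω.
|α| = τ/I = 4.780/4.274 = 1.118 rad/s² (deceleration).
ω² = ω₀² − 2|α|θ with ω = 0 ⇒ θ = ω₀²/(2|α|) = 1065 rad = 169.5 rev.

≈ 169 revolutions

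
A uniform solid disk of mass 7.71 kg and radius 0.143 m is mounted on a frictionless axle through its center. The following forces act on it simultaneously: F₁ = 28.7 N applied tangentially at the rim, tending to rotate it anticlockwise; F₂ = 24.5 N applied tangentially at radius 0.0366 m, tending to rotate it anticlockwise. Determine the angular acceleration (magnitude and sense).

α ≈ 63.4 rad/s², anticlockwise

I = ½MR² = (1/2)(7.71)(0.143)² = 0.07883 kg·m².
Taking anticlockwise as positive: τ₁ = +(28.7)(0.143) = +4.104 N·m; τ₂ = +(24.5)(0.0366) = +0.8967 N·m.
Net torque τ = 5.001 N·m.
α = τ/I = 5.001/0.07883 = 63.44 rad/s².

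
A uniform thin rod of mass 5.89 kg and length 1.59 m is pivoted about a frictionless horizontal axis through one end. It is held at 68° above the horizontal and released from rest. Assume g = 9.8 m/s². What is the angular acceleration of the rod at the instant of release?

About the pivot, I = (1/3)ML² = (1/3)(5.89)(1.59)² = 4.964 kg·m².
The weight acts at the center, a distance L/2 = 0.7950 m from the pivot; τ = Mg(L/2) cos 68° = 17.19 N·m.
α = τ/I = 17.19/4.964 = 3.463 rad/s².

α ≈ 3.46 rad/s²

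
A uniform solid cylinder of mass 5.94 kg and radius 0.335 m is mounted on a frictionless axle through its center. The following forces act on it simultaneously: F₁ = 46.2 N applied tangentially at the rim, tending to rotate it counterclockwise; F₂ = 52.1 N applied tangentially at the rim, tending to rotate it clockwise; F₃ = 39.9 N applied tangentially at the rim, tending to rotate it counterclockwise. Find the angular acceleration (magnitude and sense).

I = ½MR² = (1/2)(5.94)(0.335)² = 0.3333 kg·m².
Taking counterclockwise as positive: τ₁ = +(46.2)(0.335) = +15.48 N·m; τ₂ = −(52.1)(0.335) = −17.45 N·m; τ₃ = +(39.9)(0.335) = +13.37 N·m.
Net torque τ = 11.39 N·m.
α = τ/I = 11.39/0.3333 = 34.17 rad/s².

α ≈ 34.2 rad/s², counterclockwise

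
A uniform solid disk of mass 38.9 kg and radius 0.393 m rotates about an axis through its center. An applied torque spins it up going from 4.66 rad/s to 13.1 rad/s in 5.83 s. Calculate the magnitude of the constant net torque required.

τ ≈ 4.35 N·m

I = ½MR² = (1/2)(38.9)(0.393)² = 3.004 kg·m².
α = Δω/Δt = (13.1 − 4.66)/5.83 = 1.448 rad/s².
τ = Iα = (3.004)(1.448) = 4.349 N·m.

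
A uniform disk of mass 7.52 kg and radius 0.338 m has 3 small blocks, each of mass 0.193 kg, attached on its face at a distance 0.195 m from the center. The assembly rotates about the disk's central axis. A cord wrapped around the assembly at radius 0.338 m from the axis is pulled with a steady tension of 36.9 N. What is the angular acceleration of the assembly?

I_disk = ½MR² = ½(7.52)(0.338)² = 0.4296 kg·m².
I_blocks = 3·m·r² = 3(0.193)(0.195)² = 0.02202 kg·m².
Total I = 0.4516 kg·m².
τ = F r = (36.9)(0.338) = 12.47 N·m.
α = τ/I = 12.47/0.4516 = 27.62 rad/s².

α ≈ 27.6 rad/s²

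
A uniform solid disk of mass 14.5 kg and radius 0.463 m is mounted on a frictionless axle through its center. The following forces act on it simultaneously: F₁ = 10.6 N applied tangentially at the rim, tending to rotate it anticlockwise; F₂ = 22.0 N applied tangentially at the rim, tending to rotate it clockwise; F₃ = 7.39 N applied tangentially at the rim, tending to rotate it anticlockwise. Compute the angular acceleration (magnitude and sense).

α ≈ 1.19 rad/s², clockwise

I = ½MR² = (1/2)(14.5)(0.463)² = 1.554 kg·m².
Taking anticlockwise as positive: τ₁ = +(10.6)(0.463) = +4.908 N·m; τ₂ = −(22.0)(0.463) = −10.19 N·m; τ₃ = +(7.39)(0.463) = +3.422 N·m.
Net torque τ = -1.857 N·m.
α = τ/I = -1.857/1.554 = -1.195 rad/s².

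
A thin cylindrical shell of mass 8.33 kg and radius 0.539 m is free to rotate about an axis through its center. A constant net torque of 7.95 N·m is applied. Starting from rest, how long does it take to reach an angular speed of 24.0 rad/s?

t ≈ 7.31 s

I = MR² = (8.33)(0.539)² = 2.420 kg·m².
α = τ/I = 7.95/2.420 = 3.285 rad/s².
ω = αt ⇒ t = ω/α = 24.0/3.285 = 7.306 s.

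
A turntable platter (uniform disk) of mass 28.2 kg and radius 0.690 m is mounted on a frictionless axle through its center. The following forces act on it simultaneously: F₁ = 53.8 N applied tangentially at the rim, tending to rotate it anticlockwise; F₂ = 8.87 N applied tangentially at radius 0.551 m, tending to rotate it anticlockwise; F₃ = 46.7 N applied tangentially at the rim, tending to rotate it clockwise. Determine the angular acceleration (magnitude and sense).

α ≈ 1.46 rad/s², anticlockwise

I = ½MR² = (1/2)(28.2)(0.690)² = 6.713 kg·m².
Taking anticlockwise as positive: τ₁ = +(53.8)(0.690) = +37.12 N·m; τ₂ = +(8.87)(0.551) = +4.887 N·m; τ₃ = −(46.7)(0.690) = −32.22 N·m.
Net torque τ = 9.786 N·m.
α = τ/I = 9.786/6.713 = 1.458 rad/s².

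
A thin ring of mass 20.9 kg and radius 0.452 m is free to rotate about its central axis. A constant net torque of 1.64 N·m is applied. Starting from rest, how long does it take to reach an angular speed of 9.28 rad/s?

I = MR² = (20.9)(0.452)² = 4.270 kg·m².
α = τ/I = 1.64/4.270 = 0.3841 rad/s².
ω = αt ⇒ t = ω/α = 9.28/0.3841 = 24.16 s.

t ≈ 24.2 s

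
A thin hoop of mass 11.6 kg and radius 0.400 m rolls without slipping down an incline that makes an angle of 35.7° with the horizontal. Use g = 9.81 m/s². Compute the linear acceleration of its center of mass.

a ≈ 2.86 m/s²

Translation along the incline: Mg sinθ − f = Ma.
Rotation about the center: fR = Iα with I = MR². No-slip gives a = αR, so f = (I/R²)a = M a.
Substituting: Mg sinθ = (1 + 1.000)Ma, so a = g sinθ/(1 + 1.000) = (9.81) sin 35.7° / 2.000 = 2.862 m/s².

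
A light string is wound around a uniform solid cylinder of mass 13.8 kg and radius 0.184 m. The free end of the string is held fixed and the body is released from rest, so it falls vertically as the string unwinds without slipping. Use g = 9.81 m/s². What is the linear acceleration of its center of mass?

a ≈ 6.54 m/s²

Translation: Mg − T = Ma. Rotation about the center: TR = Iα with I = ½MR².
With a = αR: T = (I/R²)a = (1/2)M a, so Mg = (1 + 0.5000)Ma.
a = g/(1 + 0.5000) = 9.81/1.500 = 6.540 m/s².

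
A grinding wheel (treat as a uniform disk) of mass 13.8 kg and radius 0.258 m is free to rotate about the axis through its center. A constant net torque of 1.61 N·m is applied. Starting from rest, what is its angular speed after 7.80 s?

ω ≈ 27.3 rad/s

I = ½MR² = (1/2)(13.8)(0.258)² = 0.4593 kg·m².
α = τ/I = 1.61/0.4593 = 3.505 rad/s².
ω = ω₀ + αt = 0 + (3.505)(7.80) = 27.34 rad/s.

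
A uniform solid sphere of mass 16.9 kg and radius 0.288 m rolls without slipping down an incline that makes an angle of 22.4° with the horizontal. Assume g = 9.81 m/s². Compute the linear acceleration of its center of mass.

Translation along the incline: Mg sinθ − f = Ma.
Rotation about the center: fR = Iα with I = (2/5)MR². No-slip gives a = αR, so f = (I/R²)a = (2/5)M a.
Substituting: Mg sinθ = (1 + 0.4000)Ma, so a = g sinθ/(1 + 0.4000) = (9.81) sin 22.4° / 1.400 = 2.670 m/s².

a ≈ 2.67 m/s²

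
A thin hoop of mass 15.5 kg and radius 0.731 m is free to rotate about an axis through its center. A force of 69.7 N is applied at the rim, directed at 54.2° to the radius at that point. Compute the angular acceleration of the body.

I = MR² = (15.5)(0.731)² = 8.283 kg·m².
Only the tangential component produces torque: τ = F R sinθ = (69.7)(0.731) sin 54.2° = 41.32 N·m.
Newton's second law for rotation, τ = Iα, gives α = τ/I = 41.32/8.283 = 4.989 rad/s².

α ≈ 4.99 rad/s²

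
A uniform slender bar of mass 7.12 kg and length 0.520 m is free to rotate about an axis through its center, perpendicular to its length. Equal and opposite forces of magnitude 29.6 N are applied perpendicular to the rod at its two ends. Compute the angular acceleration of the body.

α ≈ 95.9 rad/s²

I = (1/12)ML² = (1/12)(7.12)(0.520)² = 0.1604 kg·m².
The couple gives τ = F·(L/2) + F·(L/2) = F L = (29.6)(0.520) = 15.39 N·m.
Newton's second law for rotation, τ = Iα, gives α = τ/I = 15.39/0.1604 = 95.94 rad/s².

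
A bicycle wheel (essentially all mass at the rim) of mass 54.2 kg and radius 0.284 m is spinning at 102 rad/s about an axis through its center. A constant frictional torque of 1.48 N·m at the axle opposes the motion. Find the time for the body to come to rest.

t ≈ 301 s

I = MR² = (54.2)(0.284)² = 4.372 kg·m².
The net torque has magnitude 1.48 N·m, opposing ω.
|α| = τ/I = 1.480/4.372 = 0.3386 rad/s² (deceleration).
0 = ω₀ − |α|t ⇒ t = ω₀/|α| = 102/0.3386 = 301.3 s.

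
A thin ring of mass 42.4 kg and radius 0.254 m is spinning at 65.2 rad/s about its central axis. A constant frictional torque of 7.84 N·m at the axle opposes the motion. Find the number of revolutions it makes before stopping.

I = MR² = (42.4)(0.254)² = 2.735 kg·m².
The net torque has magnitude 7.84 N·m, opposing ω.
|α| = τ/I = 7.840/2.735 = 2.866 rad/s² (deceleration).
ω² = ω₀² − 2|α|θ with ω = 0 ⇒ θ = ω₀²/(2|α|) = 741.6 rad = 118.0 rev.

≈ 118 revolutions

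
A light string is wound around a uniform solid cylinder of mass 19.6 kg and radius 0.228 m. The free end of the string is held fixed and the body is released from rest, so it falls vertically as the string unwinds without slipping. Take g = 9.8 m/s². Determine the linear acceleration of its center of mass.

a ≈ 6.53 m/s²

Translation: Mg − T = Ma. Rotation about the center: TR = Iα with I = ½MR².
With a = αR: T = (I/R²)a = (1/2)M a, so Mg = (1 + 0.5000)Ma.
a = g/(1 + 0.5000) = 9.8/1.500 = 6.533 m/s².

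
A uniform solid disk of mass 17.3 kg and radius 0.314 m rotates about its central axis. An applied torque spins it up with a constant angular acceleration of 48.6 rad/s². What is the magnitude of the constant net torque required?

I = ½MR² = (1/2)(17.3)(0.314)² = 0.8529 kg·m².
τ = Iα = (0.8529)(48.60) = 41.45 N·m.

τ ≈ 41.4 N·m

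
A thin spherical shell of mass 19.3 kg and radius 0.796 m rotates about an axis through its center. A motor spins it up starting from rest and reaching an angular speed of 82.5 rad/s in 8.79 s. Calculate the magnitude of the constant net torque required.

I = (2/3)MR² = (2/3)(19.3)(0.796)² = 8.153 kg·m².
α = Δω/Δt = (82.5 − 0)/8.79 = 9.386 rad/s².
τ = Iα = (8.153)(9.386) = 76.52 N·m.

τ ≈ 76.5 N·m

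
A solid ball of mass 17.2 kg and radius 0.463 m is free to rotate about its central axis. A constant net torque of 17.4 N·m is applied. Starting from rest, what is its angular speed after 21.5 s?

I = (2/5)MR² = (2/5)(17.2)(0.463)² = 1.475 kg·m².
α = τ/I = 17.4/1.475 = 11.80 rad/s².
ω = ω₀ + αt = 0 + (11.80)(21.5) = 253.7 rad/s.

ω ≈ 254 rad/s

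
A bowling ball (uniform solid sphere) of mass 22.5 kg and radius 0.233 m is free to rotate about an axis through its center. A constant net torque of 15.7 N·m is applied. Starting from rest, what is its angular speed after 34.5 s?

I = (2/5)MR² = (2/5)(22.5)(0.233)² = 0.4886 kg·m².
α = τ/I = 15.7/0.4886 = 32.13 rad/s².
ω = ω₀ + αt = 0 + (32.13)(34.5) = 1109 rad/s.

ω ≈ 1110 rad/s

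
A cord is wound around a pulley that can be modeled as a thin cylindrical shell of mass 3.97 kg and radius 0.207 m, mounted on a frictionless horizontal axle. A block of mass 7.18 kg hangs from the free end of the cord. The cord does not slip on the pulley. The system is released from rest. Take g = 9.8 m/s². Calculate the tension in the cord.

T ≈ 25.1 N

I = MR² = (3.97)(0.207)² = 0.1701 kg·m².
Block: mg − T = ma. Pulley: TR = Iα. No-slip: a = αR, so T = (I/R²)a = 3.970·a.
Then mg = (m + 3.970)a, so a = (7.18)(9.8)/(7.18 + 3.970) = 6.311 m/s².
T = 3.970·a = 25.05 N.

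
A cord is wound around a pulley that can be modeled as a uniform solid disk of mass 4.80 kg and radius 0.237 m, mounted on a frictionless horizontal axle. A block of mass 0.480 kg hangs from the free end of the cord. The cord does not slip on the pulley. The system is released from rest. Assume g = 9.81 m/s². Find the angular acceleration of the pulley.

I = ½MR² = (1/2)(4.80)(0.237)² = 0.1348 kg·m².
Block: mg − T = ma. Pulley: TR = Iα. No-slip: a = αR, so T = (I/R²)a = 2.400·a.
Then mg = (m + 2.400)a, so a = (0.480)(9.81)/(0.480 + 2.400) = 1.635 m/s².
α = a/R = 1.635/0.237 = 6.899 rad/s².

α ≈ 6.90 rad/s²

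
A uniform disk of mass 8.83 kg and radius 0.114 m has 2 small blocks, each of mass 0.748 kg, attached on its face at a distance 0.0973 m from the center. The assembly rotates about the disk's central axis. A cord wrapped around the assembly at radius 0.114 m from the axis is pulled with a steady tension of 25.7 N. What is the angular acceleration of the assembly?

I_disk = ½MR² = ½(8.83)(0.114)² = 0.05738 kg·m².
I_blocks = 2·m·r² = 2(0.748)(0.0973)² = 0.01416 kg·m².
Total I = 0.07154 kg·m².
τ = F r = (25.7)(0.114) = 2.930 N·m.
α = τ/I = 2.930/0.07154 = 40.95 rad/s².

α ≈ 41.0 rad/s²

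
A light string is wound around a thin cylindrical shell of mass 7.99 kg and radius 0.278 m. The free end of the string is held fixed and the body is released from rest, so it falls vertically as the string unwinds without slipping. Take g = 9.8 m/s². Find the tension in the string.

T ≈ 39.2 N

Translation: Mg − T = Ma. Rotation about the center: TR = Iα with I = MR².
With a = αR: T = (I/R²)a = M a, so Mg = (1 + 1.000)Ma.
a = g/(1 + 1.000) = 9.8/2.000 = 4.900 m/s².
T = 1.000·M·a = (1.000)(7.99)(4.900) = 39.15 N.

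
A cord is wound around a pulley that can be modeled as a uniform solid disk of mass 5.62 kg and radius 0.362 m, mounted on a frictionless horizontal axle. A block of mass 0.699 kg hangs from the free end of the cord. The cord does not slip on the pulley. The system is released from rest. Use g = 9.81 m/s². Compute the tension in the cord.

T ≈ 5.49 N

I = ½MR² = (1/2)(5.62)(0.362)² = 0.3682 kg·m².
Block: mg − T = ma. Pulley: TR = Iα. No-slip: a = αR, so T = (I/R²)a = 2.810·a.
Then mg = (m + 2.810)a, so a = (0.699)(9.81)/(0.699 + 2.810) = 1.954 m/s².
T = 2.810·a = 5.491 N.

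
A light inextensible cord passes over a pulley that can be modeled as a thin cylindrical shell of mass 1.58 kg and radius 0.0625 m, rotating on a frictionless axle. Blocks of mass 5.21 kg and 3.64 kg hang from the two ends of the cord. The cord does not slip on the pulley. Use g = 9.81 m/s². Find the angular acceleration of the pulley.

I = MR² = (1.58)(0.0625)² = 0.006172 kg·m².
Heavier block: m₁g − T₁ = m₁a. Lighter block: T₂ − m₂g = m₂a.
Pulley: (T₁ − T₂)R = Iα = I(a/R), so T₁ − T₂ = (I/R²)a = 1·M_p a = 1.580·a.
Adding the three: (m₁ − m₂)g = (m₁ + m₂ + 1.580)a, so a = (5.21 − 3.64)(9.81)/(5.21 + 3.64 + 1.580) = 1.477 m/s².
α = a/R = 1.477/0.0625 = 23.63 rad/s².

α ≈ 23.6 rad/s²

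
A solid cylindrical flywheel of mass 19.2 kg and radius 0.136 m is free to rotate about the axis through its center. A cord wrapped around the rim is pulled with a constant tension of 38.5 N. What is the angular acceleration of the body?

I = ½MR² = (1/2)(19.2)(0.136)² = 0.1776 kg·m².
τ = F R = (38.5)(0.136) = 5.236 N·m.
From τ = Iα: α = 5.236/0.1776 = 29.49 rad/s².

α ≈ 29.5 rad/s²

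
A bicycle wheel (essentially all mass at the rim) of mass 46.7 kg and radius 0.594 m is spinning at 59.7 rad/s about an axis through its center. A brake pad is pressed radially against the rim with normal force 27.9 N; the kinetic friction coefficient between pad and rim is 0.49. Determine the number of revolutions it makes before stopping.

I = MR² = (46.7)(0.594)² = 16.48 kg·m².
Friction force f = μN = (0.49)(27.9) = 13.67 N at the rim; torque magnitude τ = fR = 8.121 N·m, opposing ω.
|α| = τ/I = 8.121/16.48 = 0.4928 rad/s² (deceleration).
ω² = ω₀² − 2|α|θ with ω = 0 ⇒ θ = ω₀²/(2|α|) = 3616 rad = 575.5 rev.

≈ 575 revolutions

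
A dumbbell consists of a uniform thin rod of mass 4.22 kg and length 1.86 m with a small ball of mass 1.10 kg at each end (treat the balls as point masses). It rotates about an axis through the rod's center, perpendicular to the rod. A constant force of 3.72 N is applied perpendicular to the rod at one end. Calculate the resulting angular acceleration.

α ≈ 1.11 rad/s²

I_rod = (1/12)ML² = (1/12)(4.22)(1.86)² = 1.217 kg·m².
I_balls = 2·m·(L/2)² = 2(1.10)(0.9300)² = 1.903 kg·m².
Total I = 3.119 kg·m².
τ = F·(L/2) = (3.72)(0.930) = 3.460 N·m.
α = τ/I = 3.460/3.119 = 1.109 rad/s².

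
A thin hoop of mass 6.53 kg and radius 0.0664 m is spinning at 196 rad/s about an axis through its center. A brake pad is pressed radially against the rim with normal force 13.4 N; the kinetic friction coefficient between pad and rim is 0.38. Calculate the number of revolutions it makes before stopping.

≈ 260 revolutions

I = MR² = (6.53)(0.0664)² = 0.02879 kg·m².
Friction force f = μN = (0.38)(13.4) = 5.092 N at the rim; torque magnitude τ = fR = 0.3381 N·m, opposing ω.
|α| = τ/I = 0.3381/0.02879 = 11.74 rad/s² (deceleration).
ω² = ω₀² − 2|α|θ with ω = 0 ⇒ θ = ω₀²/(2|α|) = 1636 rad = 260.3 rev.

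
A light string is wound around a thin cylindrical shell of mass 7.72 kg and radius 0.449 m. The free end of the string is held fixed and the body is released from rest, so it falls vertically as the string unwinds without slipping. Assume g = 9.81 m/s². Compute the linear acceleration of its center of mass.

Translation: Mg − T = Ma. Rotation about the center: TR = Iα with I = MR².
With a = αR: T = (I/R²)a = M a, so Mg = (1 + 1.000)Ma.
a = g/(1 + 1.000) = 9.81/2.000 = 4.905 m/s².

a ≈ 4.91 m/s²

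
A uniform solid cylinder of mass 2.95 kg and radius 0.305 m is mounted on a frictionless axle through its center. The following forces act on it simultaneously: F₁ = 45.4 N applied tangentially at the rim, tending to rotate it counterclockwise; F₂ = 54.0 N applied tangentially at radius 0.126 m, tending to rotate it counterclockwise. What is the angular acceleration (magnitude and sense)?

I = ½MR² = (1/2)(2.95)(0.305)² = 0.1372 kg·m².
Taking counterclockwise as positive: τ₁ = +(45.4)(0.305) = +13.85 N·m; τ₂ = +(54.0)(0.126) = +6.804 N·m.
Net torque τ = 20.65 N·m.
α = τ/I = 20.65/0.1372 = 150.5 rad/s².

α ≈ 151 rad/s², counterclockwise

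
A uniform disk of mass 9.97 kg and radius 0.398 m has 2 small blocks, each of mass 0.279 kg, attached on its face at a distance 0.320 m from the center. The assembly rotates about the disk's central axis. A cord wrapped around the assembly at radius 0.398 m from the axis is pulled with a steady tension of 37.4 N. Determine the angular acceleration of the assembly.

I_disk = ½MR² = ½(9.97)(0.398)² = 0.7896 kg·m².
I_blocks = 2·m·r² = 2(0.279)(0.320)² = 0.05714 kg·m².
Total I = 0.8468 kg·m².
τ = F r = (37.4)(0.398) = 14.89 N·m.
α = τ/I = 14.89/0.8468 = 17.58 rad/s².

α ≈ 17.6 rad/s²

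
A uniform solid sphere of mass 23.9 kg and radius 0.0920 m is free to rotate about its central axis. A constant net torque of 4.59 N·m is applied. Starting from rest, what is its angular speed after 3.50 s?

ω ≈ 199 rad/s

I = (2/5)MR² = (2/5)(23.9)(0.0920)² = 0.08092 kg·m².
α = τ/I = 4.59/0.08092 = 56.73 rad/s².
ω = ω₀ + αt = 0 + (56.73)(3.50) = 198.5 rad/s.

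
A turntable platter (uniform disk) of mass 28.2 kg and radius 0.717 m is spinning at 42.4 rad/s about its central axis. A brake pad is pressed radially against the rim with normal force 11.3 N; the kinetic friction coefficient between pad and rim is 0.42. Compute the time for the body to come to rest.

t ≈ 90.3 s

I = ½MR² = (1/2)(28.2)(0.717)² = 7.249 kg·m².
Friction force f = μN = (0.42)(11.3) = 4.746 N at the rim; torque magnitude τ = fR = 3.403 N·m, opposing ω.
|α| = τ/I = 3.403/7.249 = 0.4695 rad/s² (deceleration).
0 = ω₀ − |α|t ⇒ t = ω₀/|α| = 42.4/0.4695 = 90.32 s.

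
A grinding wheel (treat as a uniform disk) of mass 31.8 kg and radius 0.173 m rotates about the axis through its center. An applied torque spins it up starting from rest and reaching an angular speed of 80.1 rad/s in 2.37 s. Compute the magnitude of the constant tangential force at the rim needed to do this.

I = ½MR² = (1/2)(31.8)(0.173)² = 0.4759 kg·m².
α = Δω/Δt = (80.1 − 0)/2.37 = 33.80 rad/s².
The required torque is τ = Iα = (0.4759)(33.80) = 16.08 N·m.
A tangential force at the rim gives τ = FR, so F = τ/R = 16.08/0.173 = 92.97 N.

F ≈ 93.0 N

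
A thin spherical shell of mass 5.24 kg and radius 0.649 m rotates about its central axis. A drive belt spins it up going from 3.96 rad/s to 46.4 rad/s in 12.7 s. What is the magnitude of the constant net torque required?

I = (2/3)MR² = (2/3)(5.24)(0.649)² = 1.471 kg·m².
α = Δω/Δt = (46.4 − 3.96)/12.7 = 3.342 rad/s².
τ = Iα = (1.471)(3.342) = 4.917 N·m.

τ ≈ 4.92 N·m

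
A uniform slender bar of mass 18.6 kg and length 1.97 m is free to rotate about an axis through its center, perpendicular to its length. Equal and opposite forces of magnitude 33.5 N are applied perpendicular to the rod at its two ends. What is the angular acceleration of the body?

α ≈ 11.0 rad/s²

I = (1/12)ML² = (1/12)(18.6)(1.97)² = 6.015 kg·m².
The couple gives τ = F·(L/2) + F·(L/2) = F L = (33.5)(1.97) = 66.00 N·m.
From τ = Iα: α = 66.00/6.015 = 10.97 rad/s².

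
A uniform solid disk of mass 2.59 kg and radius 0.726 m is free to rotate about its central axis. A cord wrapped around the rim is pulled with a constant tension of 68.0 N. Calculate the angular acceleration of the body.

α ≈ 72.3 rad/s²

I = ½MR² = (1/2)(2.59)(0.726)² = 0.6826 kg·m².
τ = F R = (68.0)(0.726) = 49.37 N·m.
From τ = Iα: α = 49.37/0.6826 = 72.33 rad/s².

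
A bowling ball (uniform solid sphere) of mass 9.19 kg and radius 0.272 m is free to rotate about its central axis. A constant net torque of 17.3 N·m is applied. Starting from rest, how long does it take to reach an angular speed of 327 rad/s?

I = (2/5)MR² = (2/5)(9.19)(0.272)² = 0.2720 kg·m².
α = τ/I = 17.3/0.2720 = 63.61 rad/s².
ω = αt ⇒ t = ω/α = 327/63.61 = 5.141 s.

t ≈ 5.14 s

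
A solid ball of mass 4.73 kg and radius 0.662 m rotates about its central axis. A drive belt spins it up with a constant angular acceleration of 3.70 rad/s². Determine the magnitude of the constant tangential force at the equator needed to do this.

F ≈ 4.63 N

I = (2/5)MR² = (2/5)(4.73)(0.662)² = 0.8292 kg·m².
The required torque is τ = Iα = (0.8292)(3.700) = 3.068 N·m.
A tangential force at the equator gives τ = FR, so F = τ/R = 3.068/0.662 = 4.634 N.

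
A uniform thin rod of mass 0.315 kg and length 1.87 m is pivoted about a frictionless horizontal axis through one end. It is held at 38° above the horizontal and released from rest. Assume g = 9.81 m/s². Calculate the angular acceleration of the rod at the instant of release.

About the pivot, I = (1/3)ML² = (1/3)(0.315)(1.87)² = 0.3672 kg·m².
The weight acts at the center, a distance L/2 = 0.9350 m from the pivot; τ = Mg(L/2) cos 38° = 2.277 N·m.
α = τ/I = 2.277/0.3672 = 6.201 rad/s².

α ≈ 6.20 rad/s²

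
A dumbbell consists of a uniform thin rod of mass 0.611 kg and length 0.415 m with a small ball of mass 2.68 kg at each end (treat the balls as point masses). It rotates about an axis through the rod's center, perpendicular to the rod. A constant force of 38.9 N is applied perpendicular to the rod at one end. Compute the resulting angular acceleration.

α ≈ 33.7 rad/s²

I_rod = (1/12)ML² = (1/12)(0.611)(0.415)² = 0.008769 kg·m².
I_balls = 2·m·(L/2)² = 2(2.68)(0.2075)² = 0.2308 kg·m².
Total I = 0.2396 kg·m².
τ = F·(L/2) = (38.9)(0.207) = 8.072 N·m.
α = τ/I = 8.072/0.2396 = 33.70 rad/s².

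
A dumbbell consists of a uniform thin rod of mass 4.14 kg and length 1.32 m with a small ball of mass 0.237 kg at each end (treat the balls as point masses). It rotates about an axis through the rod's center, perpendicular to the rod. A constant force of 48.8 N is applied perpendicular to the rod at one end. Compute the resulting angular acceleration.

I_rod = (1/12)ML² = (1/12)(4.14)(1.32)² = 0.6011 kg·m².
I_balls = 2·m·(L/2)² = 2(0.237)(0.6600)² = 0.2065 kg·m².
Total I = 0.8076 kg·m².
τ = F·(L/2) = (48.8)(0.660) = 32.21 N·m.
α = τ/I = 32.21/0.8076 = 39.88 rad/s².

α ≈ 39.9 rad/s²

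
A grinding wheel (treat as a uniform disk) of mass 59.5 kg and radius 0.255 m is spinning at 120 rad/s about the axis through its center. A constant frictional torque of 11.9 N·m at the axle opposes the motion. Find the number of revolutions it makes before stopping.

≈ 186 revolutions

I = ½MR² = (1/2)(59.5)(0.255)² = 1.934 kg·m².
The net torque has magnitude 11.9 N·m, opposing ω.
|α| = τ/I = 11.90/1.934 = 6.151 rad/s² (deceleration).
ω² = ω₀² − 2|α|θ with ω = 0 ⇒ θ = ω₀²/(2|α|) = 1170 rad = 186.3 rev.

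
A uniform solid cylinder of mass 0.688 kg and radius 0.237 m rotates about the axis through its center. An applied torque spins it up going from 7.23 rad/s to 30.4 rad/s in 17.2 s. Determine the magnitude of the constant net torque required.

I = ½MR² = (1/2)(0.688)(0.237)² = 0.01932 kg·m².
α = Δω/Δt = (30.4 − 7.23)/17.2 = 1.347 rad/s².
τ = Iα = (0.01932)(1.347) = 0.02603 N·m.

τ ≈ 0.0260 N·m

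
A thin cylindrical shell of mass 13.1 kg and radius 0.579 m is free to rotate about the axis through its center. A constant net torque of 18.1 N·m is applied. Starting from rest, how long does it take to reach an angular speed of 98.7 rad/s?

t ≈ 23.9 s

I = MR² = (13.1)(0.579)² = 4.392 kg·m².
α = τ/I = 18.1/4.392 = 4.121 rad/s².
ω = αt ⇒ t = ω/α = 98.7/4.121 = 23.95 s.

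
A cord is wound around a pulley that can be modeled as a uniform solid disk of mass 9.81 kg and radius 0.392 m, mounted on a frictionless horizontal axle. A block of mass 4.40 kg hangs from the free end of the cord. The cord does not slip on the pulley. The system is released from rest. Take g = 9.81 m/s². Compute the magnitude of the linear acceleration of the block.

I = ½MR² = (1/2)(9.81)(0.392)² = 0.7537 kg·m².
Block: mg − T = ma. Pulley: TR = Iα. No-slip: a = αR, so T = (I/R²)a = 4.905·a.
Then mg = (m + 4.905)a, so a = (4.40)(9.81)/(4.40 + 4.905) = 4.639 m/s².

a ≈ 4.64 m/s²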